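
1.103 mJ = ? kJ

0.000001103 kJ

milli = 10⁻³, kilo = 10³; factor is 10⁻⁶.
1.103 × 10⁻⁶ = 0.000001103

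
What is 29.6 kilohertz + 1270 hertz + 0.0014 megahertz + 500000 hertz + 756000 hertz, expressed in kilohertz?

1288.27 kilohertz

In kilohertz:
  29.6 kilohertz → 29.6
  1270 hertz = 1270 × 10⁻³ kilohertz = 1.27
  0.0014 megahertz = 0.0014 × 10³ kilohertz = 1.4
  500000 hertz = 500000 × 10⁻³ kilohertz = 500
  756000 hertz = 756000 × 10⁻³ kilohertz = 756
Sum: 29.6 + 1.27 + 1.4 + 500 + 756 = 1288.27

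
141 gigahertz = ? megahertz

141000 megahertz

giga = 10⁹, mega = 10⁶; factor is 10³.
141 × 10³ = 141000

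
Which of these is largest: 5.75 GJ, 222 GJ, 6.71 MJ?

5.75 GJ = 5750000000 J
222 GJ = 222000000000 J
6.71 MJ = 6710000 J

222 GJ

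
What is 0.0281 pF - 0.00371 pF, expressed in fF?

24.39 fF

In fF:
  0.0281 pF = 0.0281 × 10³ fF = 28.1
  0.00371 pF = 0.00371 × 10³ fF = 3.71
Difference: 28.1 - 3.71 = 24.39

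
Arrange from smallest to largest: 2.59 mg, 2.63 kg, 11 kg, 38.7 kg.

2.59 mg = 0.00259 g
2.63 kg = 2630 g
11 kg = 11000 g
38.7 kg = 38700 g

2.59 mg < 2.63 kg < 11 kg < 38.7 kg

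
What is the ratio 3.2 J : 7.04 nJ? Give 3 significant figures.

(3.2) / (7.04 × 10⁻⁹) = 0.4545 × 10⁹

455000000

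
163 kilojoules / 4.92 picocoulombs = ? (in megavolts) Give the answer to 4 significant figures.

(163 × 10³) / (4.92 × 10⁻¹²) = 33.1301 × 10¹⁵ V

33130000000 megavolts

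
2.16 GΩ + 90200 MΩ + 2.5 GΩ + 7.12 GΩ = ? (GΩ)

In GΩ:
  2.16 GΩ → 2.16
  90200 MΩ = 90200 × 10⁻³ GΩ = 90.2
  2.5 GΩ → 2.5
  7.12 GΩ → 7.12
Sum: 2.16 + 90.2 + 2.5 + 7.12 = 101.98

101.98 GΩ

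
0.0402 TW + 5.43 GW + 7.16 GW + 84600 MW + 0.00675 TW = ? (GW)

144.14 GW

In GW:
  0.0402 TW = 0.0402 × 10^3 GW = 40.2
  5.43 GW → 5.43
  7.16 GW → 7.16
  84600 MW = 84600 × 10^-3 GW = 84.6
  0.00675 TW = 0.00675 × 10^3 GW = 6.75
Sum: 40.2 + 5.43 + 7.16 + 84.6 + 6.75 = 144.14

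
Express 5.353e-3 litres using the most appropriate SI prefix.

5.353 millilitres

= 5.353e-3 litres; 1e-3 is milli.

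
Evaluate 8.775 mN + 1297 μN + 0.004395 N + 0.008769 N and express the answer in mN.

23.236 mN

In mN:
  8.775 mN → 8.775
  1297 μN = 1297 × 10⁻³ mN = 1.297
  0.004395 N = 0.004395 × 10³ mN = 4.395
  0.008769 N = 0.008769 × 10³ mN = 8.769
Sum: 8.775 + 1.297 + 4.395 + 8.769 = 23.236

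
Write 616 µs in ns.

micro = 10⁻⁶, nano = 10⁻⁹; factor is 10³.
616 × 10³ = 616000

616000 ns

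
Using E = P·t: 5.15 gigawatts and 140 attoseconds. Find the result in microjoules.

5.15 × 10⁹ × 140 × 10⁻¹⁸ = 721 × 10⁻⁹ J

0.721 microjoules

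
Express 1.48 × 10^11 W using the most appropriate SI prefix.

= 148 × 10^9 W; 10^9 is giga.

148 GW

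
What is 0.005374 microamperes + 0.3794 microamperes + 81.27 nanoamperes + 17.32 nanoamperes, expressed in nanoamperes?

483.364 nanoamperes

In nanoamperes:
  0.005374 microamperes = 0.005374e3 nanoamperes = 5.374
  0.3794 microamperes = 0.3794e3 nanoamperes = 379.4
  81.27 nanoamperes → 81.27
  17.32 nanoamperes → 17.32
Sum: 5.374 + 379.4 + 81.27 + 17.32 = 483.364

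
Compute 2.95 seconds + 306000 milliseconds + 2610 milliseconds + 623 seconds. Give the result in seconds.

934.56 seconds

In seconds:
  2.95 seconds → 2.95
  306000 milliseconds = 306000 × 10^-3 seconds = 306
  2610 milliseconds = 2610 × 10^-3 seconds = 2.61
  623 seconds → 623
Sum: 2.95 + 306 + 2.61 + 623 = 934.56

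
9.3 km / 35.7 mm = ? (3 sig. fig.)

261000

(9.3 × 10³) / (35.7 × 10⁻³) = 0.2605 × 10⁶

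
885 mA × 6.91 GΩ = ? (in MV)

885e-3 × 6.91e9 = 6115.35e6 V

6115.35 MV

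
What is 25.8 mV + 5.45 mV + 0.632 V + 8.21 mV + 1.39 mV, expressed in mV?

672.85 mV

In mV:
  25.8 mV → 25.8
  5.45 mV → 5.45
  0.632 V = 0.632 × 10³ mV = 632
  8.21 mV → 8.21
  1.39 mV → 1.39
Sum: 25.8 + 5.45 + 632 + 8.21 + 1.39 = 672.85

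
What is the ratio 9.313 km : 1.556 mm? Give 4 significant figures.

5985000

(9.313 × 10^3) / (1.556 × 10^-3) = 5.9852 × 10^6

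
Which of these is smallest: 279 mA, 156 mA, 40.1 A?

279 mA = 0.279 A
156 mA = 0.156 A
40.1 A = 40.1 A

156 mA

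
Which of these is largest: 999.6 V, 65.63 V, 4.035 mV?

999.6 V

999.6 V = 999.6 V
65.63 V = 65.63 V
4.035 mV = 0.004035 V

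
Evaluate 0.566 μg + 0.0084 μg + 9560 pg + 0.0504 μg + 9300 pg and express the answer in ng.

In ng:
  0.566 μg = 0.566e3 ng = 566
  0.0084 μg = 0.0084e3 ng = 8.4
  9560 pg = 9560e-3 ng = 9.56
  0.0504 μg = 0.0504e3 ng = 50.4
  9300 pg = 9300e-3 ng = 9.3
Sum: 566 + 8.4 + 9.56 + 50.4 + 9.3 = 643.66

643.66 ng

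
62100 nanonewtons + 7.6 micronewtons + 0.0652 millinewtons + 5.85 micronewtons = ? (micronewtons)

In micronewtons:
  62100 nanonewtons = 62100 × 10^-3 micronewtons = 62.1
  7.6 micronewtons → 7.6
  0.0652 millinewtons = 0.0652 × 10^3 micronewtons = 65.2
  5.85 micronewtons → 5.85
Sum: 62.1 + 7.6 + 65.2 + 5.85 = 140.75

140.75 micronewtons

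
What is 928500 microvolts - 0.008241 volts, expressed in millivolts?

920.259 millivolts

In millivolts:
  928500 microvolts = 928500e-3 millivolts = 928.5
  0.008241 volts = 0.008241e3 millivolts = 8.241
Difference: 928.5 - 8.241 = 920.259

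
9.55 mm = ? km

0.00000955 km

milli = 10⁻³, kilo = 10³; factor is 10⁻⁶.
9.55 × 10⁻⁶ = 0.00000955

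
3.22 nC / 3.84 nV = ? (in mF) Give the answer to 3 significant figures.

(3.22 × 10^-9) / (3.84 × 10^-9) = 0.83854 F

839 mF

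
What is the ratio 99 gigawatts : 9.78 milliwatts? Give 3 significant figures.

(99 × 10^9) / (9.78 × 10^-3) = 10.12 × 10^12

10100000000000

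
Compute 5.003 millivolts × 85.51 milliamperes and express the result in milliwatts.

0.42780653 milliwatts

5.003 × 10⁻³ × 85.51 × 10⁻³ = 427.80653 × 10⁻⁶ W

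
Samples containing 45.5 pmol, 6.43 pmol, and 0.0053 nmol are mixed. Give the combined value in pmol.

In pmol:
  45.5 pmol → 45.5
  6.43 pmol → 6.43
  0.0053 nmol = 0.0053e3 pmol = 5.3
Sum: 45.5 + 6.43 + 5.3 = 57.23

57.23 pmol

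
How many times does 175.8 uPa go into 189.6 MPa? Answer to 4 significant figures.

1078000000000

(189.6e6) / (175.8e-6) = 1.0785e12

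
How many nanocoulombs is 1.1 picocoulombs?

pico = 10^-12, nano = 10^-9; factor is 10^-3.
1.1 × 10^-3 = 0.0011

0.0011 nanocoulombs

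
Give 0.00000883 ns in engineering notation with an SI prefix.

8.83 fs

= 8.83 × 10⁻¹⁵ s; 10⁻¹⁵ is femto.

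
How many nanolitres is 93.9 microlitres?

93900 nanolitres

micro = 10^-6, nano = 10^-9; factor is 10^3.
93.9 × 10^3 = 93900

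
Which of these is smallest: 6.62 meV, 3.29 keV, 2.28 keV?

6.62 meV = 0.00662 eV
3.29 keV = 3290 eV
2.28 keV = 2280 eV

6.62 meV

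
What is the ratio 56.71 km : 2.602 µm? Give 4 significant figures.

21790000000

(56.71 × 10³) / (2.602 × 10⁻⁶) = 21.795 × 10⁹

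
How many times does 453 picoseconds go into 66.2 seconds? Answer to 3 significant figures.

146000000000

(66.2) / (453 × 10⁻¹²) = 0.1461 × 10¹²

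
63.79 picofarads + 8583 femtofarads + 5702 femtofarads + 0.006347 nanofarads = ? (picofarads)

84.422 picofarads

In picofarads:
  63.79 picofarads → 63.79
  8583 femtofarads = 8583 × 10^-3 picofarads = 8.583
  5702 femtofarads = 5702 × 10^-3 picofarads = 5.702
  0.006347 nanofarads = 0.006347 × 10^3 picofarads = 6.347
Sum: 63.79 + 8.583 + 5.702 + 6.347 = 84.422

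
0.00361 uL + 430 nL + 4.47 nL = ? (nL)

438.08 nL

In nL:
  0.00361 uL = 0.00361 × 10³ nL = 3.61
  430 nL → 430
  4.47 nL → 4.47
Sum: 3.61 + 430 + 4.47 = 438.08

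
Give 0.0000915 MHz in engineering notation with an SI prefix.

91.5 Hz

= 91.5 Hz; mantissa already in [1, 1000).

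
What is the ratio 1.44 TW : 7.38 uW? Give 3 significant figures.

195000000000000000

(1.44 × 10^12) / (7.38 × 10^-6) = 0.1951 × 10^18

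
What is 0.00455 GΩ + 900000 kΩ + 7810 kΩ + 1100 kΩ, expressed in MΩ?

In MΩ:
  0.00455 GΩ = 0.00455 × 10³ MΩ = 4.55
  900000 kΩ = 900000 × 10⁻³ MΩ = 900
  7810 kΩ = 7810 × 10⁻³ MΩ = 7.81
  1100 kΩ = 1100 × 10⁻³ MΩ = 1.1
Sum: 4.55 + 900 + 7.81 + 1.1 = 913.46

913.46 MΩ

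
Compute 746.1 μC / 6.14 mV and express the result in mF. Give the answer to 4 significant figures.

(746.1 × 10^-6) / (6.14 × 10^-3) = 121.515 × 10^-3 F

121.5 mF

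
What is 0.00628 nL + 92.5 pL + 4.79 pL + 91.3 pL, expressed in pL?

194.87 pL

In pL:
  0.00628 nL = 0.00628 × 10^3 pL = 6.28
  92.5 pL → 92.5
  4.79 pL → 4.79
  91.3 pL → 91.3
Sum: 6.28 + 92.5 + 4.79 + 91.3 = 194.87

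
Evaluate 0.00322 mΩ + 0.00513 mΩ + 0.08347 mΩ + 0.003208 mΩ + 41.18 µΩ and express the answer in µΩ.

136.208 µΩ

In µΩ:
  0.00322 mΩ = 0.00322e3 µΩ = 3.22
  0.00513 mΩ = 0.00513e3 µΩ = 5.13
  0.08347 mΩ = 0.08347e3 µΩ = 83.47
  0.003208 mΩ = 0.003208e3 µΩ = 3.208
  41.18 µΩ → 41.18
Sum: 3.22 + 5.13 + 83.47 + 3.208 + 41.18 = 136.208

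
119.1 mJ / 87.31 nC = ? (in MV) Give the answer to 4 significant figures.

(119.1 × 10^-3) / (87.31 × 10^-9) = 1.3641 × 10^6 V

1.364 MV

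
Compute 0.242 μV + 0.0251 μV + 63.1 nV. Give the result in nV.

In nV:
  0.242 μV = 0.242 × 10^3 nV = 242
  0.0251 μV = 0.0251 × 10^3 nV = 25.1
  63.1 nV → 63.1
Sum: 242 + 25.1 + 63.1 = 330.2

330.2 nV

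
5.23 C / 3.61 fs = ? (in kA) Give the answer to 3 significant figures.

1450000000000 kA

(5.23) / (3.61 × 10^-15) = 1.4488 × 10^15 A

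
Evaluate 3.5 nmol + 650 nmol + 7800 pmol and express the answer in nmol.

661.3 nmol

In nmol:
  3.5 nmol → 3.5
  650 nmol → 650
  7800 pmol = 7800 × 10⁻³ nmol = 7.8
Sum: 3.5 + 650 + 7.8 = 661.3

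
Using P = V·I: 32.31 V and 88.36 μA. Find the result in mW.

2.8549116 mW

32.31 × 88.36e-6 = 2854.9116e-6 W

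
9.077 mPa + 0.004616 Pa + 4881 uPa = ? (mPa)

In mPa:
  9.077 mPa → 9.077
  0.004616 Pa = 0.004616 × 10³ mPa = 4.616
  4881 uPa = 4881 × 10⁻³ mPa = 4.881
Sum: 9.077 + 4.616 + 4.881 = 18.574

18.574 mPa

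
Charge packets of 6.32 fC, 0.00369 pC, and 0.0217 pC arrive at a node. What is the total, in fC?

31.71 fC

In fC:
  6.32 fC → 6.32
  0.00369 pC = 0.00369e3 fC = 3.69
  0.0217 pC = 0.0217e3 fC = 21.7
Sum: 6.32 + 3.69 + 21.7 = 31.71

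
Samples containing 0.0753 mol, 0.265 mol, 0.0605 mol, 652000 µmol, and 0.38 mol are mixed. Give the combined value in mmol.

In mmol:
  0.0753 mol = 0.0753 × 10^3 mmol = 75.3
  0.265 mol = 0.265 × 10^3 mmol = 265
  0.0605 mol = 0.0605 × 10^3 mmol = 60.5
  652000 µmol = 652000 × 10^-3 mmol = 652
  0.38 mol = 0.38 × 10^3 mmol = 380
Sum: 75.3 + 265 + 60.5 + 652 + 380 = 1432.8

1432.8 mmol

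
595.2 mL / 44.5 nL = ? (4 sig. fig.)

(595.2e-3) / (44.5e-9) = 13.375e6

13380000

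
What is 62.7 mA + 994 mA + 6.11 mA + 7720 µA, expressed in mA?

In mA:
  62.7 mA → 62.7
  994 mA → 994
  6.11 mA → 6.11
  7720 µA = 7720 × 10^-3 mA = 7.72
Sum: 62.7 + 994 + 6.11 + 7.72 = 1070.53

1070.53 mA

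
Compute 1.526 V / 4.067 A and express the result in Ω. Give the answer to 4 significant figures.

0.3752 Ω

(1.526) / (4.067) = 0.375215 Ω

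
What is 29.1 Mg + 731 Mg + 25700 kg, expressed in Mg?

785.8 Mg

In Mg:
  29.1 Mg → 29.1
  731 Mg → 731
  25700 kg = 25700 × 10⁻³ Mg = 25.7
Sum: 29.1 + 731 + 25.7 = 785.8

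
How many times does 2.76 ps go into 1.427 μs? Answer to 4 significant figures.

(1.427 × 10^-6) / (2.76 × 10^-12) = 0.51703 × 10^6

517000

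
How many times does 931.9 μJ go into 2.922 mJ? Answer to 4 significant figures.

(2.922 × 10^-3) / (931.9 × 10^-6) = 0.0031355 × 10^3

3.136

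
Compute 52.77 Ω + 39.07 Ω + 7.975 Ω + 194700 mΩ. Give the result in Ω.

In Ω:
  52.77 Ω → 52.77
  39.07 Ω → 39.07
  7.975 Ω → 7.975
  194700 mΩ = 194700 × 10⁻³ Ω = 194.7
Sum: 52.77 + 39.07 + 7.975 + 194.7 = 294.515

294.515 Ω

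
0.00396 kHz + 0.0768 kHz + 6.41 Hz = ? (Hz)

87.17 Hz

In Hz:
  0.00396 kHz = 0.00396 × 10³ Hz = 3.96
  0.0768 kHz = 0.0768 × 10³ Hz = 76.8
  6.41 Hz → 6.41
Sum: 3.96 + 76.8 + 6.41 = 87.17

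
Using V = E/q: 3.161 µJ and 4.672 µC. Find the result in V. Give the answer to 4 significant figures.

0.6766 V

(3.161 × 10^-6) / (4.672 × 10^-6) = 0.676584 V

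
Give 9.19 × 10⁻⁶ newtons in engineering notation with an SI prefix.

= 9.19 × 10⁻⁶ newtons; 10⁻⁶ is micro.

9.19 micronewtons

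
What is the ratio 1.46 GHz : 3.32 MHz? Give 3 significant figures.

440

(1.46e9) / (3.32e6) = 0.4398e3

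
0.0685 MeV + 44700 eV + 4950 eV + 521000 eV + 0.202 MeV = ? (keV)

In keV:
  0.0685 MeV = 0.0685 × 10^3 keV = 68.5
  44700 eV = 44700 × 10^-3 keV = 44.7
  4950 eV = 4950 × 10^-3 keV = 4.95
  521000 eV = 521000 × 10^-3 keV = 521
  0.202 MeV = 0.202 × 10^3 keV = 202
Sum: 68.5 + 44.7 + 4.95 + 521 + 202 = 841.15

841.15 keV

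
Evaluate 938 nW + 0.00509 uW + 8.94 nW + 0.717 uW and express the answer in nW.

1669.03 nW

In nW:
  938 nW → 938
  0.00509 uW = 0.00509e3 nW = 5.09
  8.94 nW → 8.94
  0.717 uW = 0.717e3 nW = 717
Sum: 938 + 5.09 + 8.94 + 717 = 1669.03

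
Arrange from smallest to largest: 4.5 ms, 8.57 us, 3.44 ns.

4.5 ms = 0.0045 s
8.57 us = 0.00000857 s
3.44 ns = 0.00000000344 s

3.44 ns < 8.57 us < 4.5 ms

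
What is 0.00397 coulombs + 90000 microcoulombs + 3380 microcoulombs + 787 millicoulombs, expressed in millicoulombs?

In millicoulombs:
  0.00397 coulombs = 0.00397 × 10^3 millicoulombs = 3.97
  90000 microcoulombs = 90000 × 10^-3 millicoulombs = 90
  3380 microcoulombs = 3380 × 10^-3 millicoulombs = 3.38
  787 millicoulombs → 787
Sum: 3.97 + 90 + 3.38 + 787 = 884.35

884.35 millicoulombs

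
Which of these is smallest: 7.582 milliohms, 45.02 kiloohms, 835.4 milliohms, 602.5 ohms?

7.582 milliohms = 0.007582 ohms
45.02 kiloohms = 45020 ohms
835.4 milliohms = 0.8354 ohms
602.5 ohms = 602.5 ohms

7.582 milliohms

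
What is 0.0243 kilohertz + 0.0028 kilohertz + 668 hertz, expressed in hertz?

695.1 hertz

In hertz:
  0.0243 kilohertz = 0.0243 × 10^3 hertz = 24.3
  0.0028 kilohertz = 0.0028 × 10^3 hertz = 2.8
  668 hertz → 668
Sum: 24.3 + 2.8 + 668 = 695.1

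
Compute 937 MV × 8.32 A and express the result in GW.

937 × 10^6 × 8.32 = 7795.84 × 10^6 W

7.79584 GW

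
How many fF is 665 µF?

micro = 1e-6, femto = 1e-15; factor is 1e9.
665 × 1e9 = 665000000000

665000000000 fF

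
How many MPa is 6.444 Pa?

(no prefix) = 10^0, mega = 10^6; factor is 10^-6.
6.444 × 10^-6 = 0.000006444

0.000006444 MPa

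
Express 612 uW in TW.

0.000000000000000612 TW

micro = 1e-6, tera = 1e12; factor is 1e-18.
612 × 1e-18 = 0.000000000000000612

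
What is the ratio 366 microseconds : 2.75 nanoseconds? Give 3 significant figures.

133000

(366e-6) / (2.75e-9) = 133.1e3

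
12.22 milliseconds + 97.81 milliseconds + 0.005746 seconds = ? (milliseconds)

In milliseconds:
  12.22 milliseconds → 12.22
  97.81 milliseconds → 97.81
  0.005746 seconds = 0.005746 × 10³ milliseconds = 5.746
Sum: 12.22 + 97.81 + 5.746 = 115.776

115.776 milliseconds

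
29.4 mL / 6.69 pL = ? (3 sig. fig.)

(29.4e-3) / (6.69e-12) = 4.395e9

4390000000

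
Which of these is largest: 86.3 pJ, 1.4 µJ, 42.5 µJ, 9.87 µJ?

86.3 pJ = 0.0000000000863 J
1.4 µJ = 0.0000014 J
42.5 µJ = 0.0000425 J
9.87 µJ = 0.00000987 J

42.5 µJ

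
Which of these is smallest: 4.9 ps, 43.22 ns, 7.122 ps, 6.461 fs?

4.9 ps = 0.0000000000049 s
43.22 ns = 0.00000004322 s
7.122 ps = 0.000000000007122 s
6.461 fs = 0.000000000000006461 s

6.461 fs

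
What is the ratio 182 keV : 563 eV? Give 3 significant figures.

323

(182e3) / (563) = 0.3233e3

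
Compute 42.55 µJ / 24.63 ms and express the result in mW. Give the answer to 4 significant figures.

1.728 mW

(42.55 × 10⁻⁶) / (24.63 × 10⁻³) = 1.72757 × 10⁻³ W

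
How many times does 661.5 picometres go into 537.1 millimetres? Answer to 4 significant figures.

(537.1 × 10⁻³) / (661.5 × 10⁻¹²) = 0.81194 × 10⁹

811900000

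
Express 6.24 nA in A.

nano = 1e-9, (no prefix) = 1e0; factor is 1e-9.
6.24 × 1e-9 = 0.00000000624

0.00000000624 A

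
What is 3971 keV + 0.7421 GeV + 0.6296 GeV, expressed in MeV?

In MeV:
  3971 keV = 3971 × 10⁻³ MeV = 3.971
  0.7421 GeV = 0.7421 × 10³ MeV = 742.1
  0.6296 GeV = 0.6296 × 10³ MeV = 629.6
Sum: 3.971 + 742.1 + 629.6 = 1375.671

1375.671 MeV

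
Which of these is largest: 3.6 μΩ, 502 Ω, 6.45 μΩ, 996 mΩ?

502 Ω

3.6 μΩ = 0.0000036 Ω
502 Ω = 502 Ω
6.45 μΩ = 0.00000645 Ω
996 mΩ = 0.996 Ω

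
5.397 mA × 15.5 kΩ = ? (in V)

83.6535 V

5.397e-3 × 15.5e3 = 83.6535 V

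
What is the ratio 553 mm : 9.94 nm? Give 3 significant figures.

(553 × 10⁻³) / (9.94 × 10⁻⁹) = 55.63 × 10⁶

55600000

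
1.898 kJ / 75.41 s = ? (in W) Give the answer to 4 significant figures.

(1.898e3) / (75.41) = 0.0251691e3 W

25.17 W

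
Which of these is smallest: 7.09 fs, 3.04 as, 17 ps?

7.09 fs = 0.00000000000000709 s
3.04 as = 0.00000000000000000304 s
17 ps = 0.000000000017 s

3.04 as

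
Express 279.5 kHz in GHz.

kilo = 10^3, giga = 10^9; factor is 10^-6.
279.5 × 10^-6 = 0.0002795

0.0002795 GHz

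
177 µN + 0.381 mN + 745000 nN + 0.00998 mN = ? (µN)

In µN:
  177 µN → 177
  0.381 mN = 0.381 × 10³ µN = 381
  745000 nN = 745000 × 10⁻³ µN = 745
  0.00998 mN = 0.00998 × 10³ µN = 9.98
Sum: 177 + 381 + 745 + 9.98 = 1312.98

1312.98 µN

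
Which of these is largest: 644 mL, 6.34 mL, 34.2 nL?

644 mL

644 mL = 0.644 L
6.34 mL = 0.00634 L
34.2 nL = 0.0000000342 L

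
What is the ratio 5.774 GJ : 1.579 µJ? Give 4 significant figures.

(5.774 × 10^9) / (1.579 × 10^-6) = 3.6567 × 10^15

3657000000000000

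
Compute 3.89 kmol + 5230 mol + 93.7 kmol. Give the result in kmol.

In kmol:
  3.89 kmol → 3.89
  5230 mol = 5230 × 10^-3 kmol = 5.23
  93.7 kmol → 93.7
Sum: 3.89 + 5.23 + 93.7 = 102.82

102.82 kmol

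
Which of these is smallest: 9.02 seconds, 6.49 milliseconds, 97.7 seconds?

6.49 milliseconds

9.02 seconds = 9.02 seconds
6.49 milliseconds = 0.00649 seconds
97.7 seconds = 97.7 seconds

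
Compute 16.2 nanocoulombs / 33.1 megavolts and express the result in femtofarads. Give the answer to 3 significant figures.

(16.2 × 10⁻⁹) / (33.1 × 10⁶) = 0.48943 × 10⁻¹⁵ F

0.489 femtofarads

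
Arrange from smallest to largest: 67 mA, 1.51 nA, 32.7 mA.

1.51 nA < 32.7 mA < 67 mA

67 mA = 0.067 A
1.51 nA = 0.00000000151 A
32.7 mA = 0.0327 A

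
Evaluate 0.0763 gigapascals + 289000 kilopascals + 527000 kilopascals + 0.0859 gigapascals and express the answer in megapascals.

978.2 megapascals

In megapascals:
  0.0763 gigapascals = 0.0763 × 10^3 megapascals = 76.3
  289000 kilopascals = 289000 × 10^-3 megapascals = 289
  527000 kilopascals = 527000 × 10^-3 megapascals = 527
  0.0859 gigapascals = 0.0859 × 10^3 megapascals = 85.9
Sum: 76.3 + 289 + 527 + 85.9 = 978.2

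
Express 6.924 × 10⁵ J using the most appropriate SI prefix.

692.4 kJ

= 692.4 × 10³ J; 10³ is kilo.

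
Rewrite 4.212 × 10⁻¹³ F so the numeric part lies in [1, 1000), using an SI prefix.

421.2 fF

= 421.2 × 10⁻¹⁵ F; 10⁻¹⁵ is femto.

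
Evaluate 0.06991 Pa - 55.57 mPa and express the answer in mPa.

14.34 mPa

In mPa:
  0.06991 Pa = 0.06991e3 mPa = 69.91
  55.57 mPa → 55.57
Difference: 69.91 - 55.57 = 14.34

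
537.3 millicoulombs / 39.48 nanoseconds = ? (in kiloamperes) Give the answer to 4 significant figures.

13610 kiloamperes

(537.3 × 10^-3) / (39.48 × 10^-9) = 13.6094 × 10^6 A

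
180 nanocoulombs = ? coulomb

0.00000018 coulombs

nano = 10⁻⁹, (no prefix) = 10⁰; factor is 10⁻⁹.
180 × 10⁻⁹ = 0.00000018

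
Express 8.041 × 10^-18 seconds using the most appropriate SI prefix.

8.041 attoseconds

= 8.041 × 10^-18 seconds; 10^-18 is atto.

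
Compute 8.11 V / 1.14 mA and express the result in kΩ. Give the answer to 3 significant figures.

(8.11) / (1.14 × 10^-3) = 7.114 × 10^3 Ω

7.11 kΩ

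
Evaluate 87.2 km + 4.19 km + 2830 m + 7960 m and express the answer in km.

102.18 km

In km:
  87.2 km → 87.2
  4.19 km → 4.19
  2830 m = 2830 × 10^-3 km = 2.83
  7960 m = 7960 × 10^-3 km = 7.96
Sum: 87.2 + 4.19 + 2.83 + 7.96 = 102.18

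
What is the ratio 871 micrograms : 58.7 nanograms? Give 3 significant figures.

14800

(871 × 10^-6) / (58.7 × 10^-9) = 14.84 × 10^3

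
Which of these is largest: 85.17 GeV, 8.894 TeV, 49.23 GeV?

8.894 TeV

85.17 GeV = 85170000000 eV
8.894 TeV = 8894000000000 eV
49.23 GeV = 49230000000 eV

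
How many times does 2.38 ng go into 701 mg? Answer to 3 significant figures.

295000000

(701 × 10⁻³) / (2.38 × 10⁻⁹) = 294.5 × 10⁶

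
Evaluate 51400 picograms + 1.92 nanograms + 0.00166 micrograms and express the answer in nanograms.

54.98 nanograms

In nanograms:
  51400 picograms = 51400 × 10⁻³ nanograms = 51.4
  1.92 nanograms → 1.92
  0.00166 micrograms = 0.00166 × 10³ nanograms = 1.66
Sum: 51.4 + 1.92 + 1.66 = 54.98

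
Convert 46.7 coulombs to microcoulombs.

(no prefix) = 1e0, micro = 1e-6; factor is 1e6.
46.7 × 1e6 = 46700000

46700000 microcoulombs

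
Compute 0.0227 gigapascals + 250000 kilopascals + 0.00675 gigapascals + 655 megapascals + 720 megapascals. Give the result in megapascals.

1654.45 megapascals

In megapascals:
  0.0227 gigapascals = 0.0227e3 megapascals = 22.7
  250000 kilopascals = 250000e-3 megapascals = 250
  0.00675 gigapascals = 0.00675e3 megapascals = 6.75
  655 megapascals → 655
  720 megapascals → 720
Sum: 22.7 + 250 + 6.75 + 655 + 720 = 1654.45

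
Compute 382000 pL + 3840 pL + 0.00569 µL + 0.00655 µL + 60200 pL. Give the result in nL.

458.28 nL

In nL:
  382000 pL = 382000e-3 nL = 382
  3840 pL = 3840e-3 nL = 3.84
  0.00569 µL = 0.00569e3 nL = 5.69
  0.00655 µL = 0.00655e3 nL = 6.55
  60200 pL = 60200e-3 nL = 60.2
Sum: 382 + 3.84 + 5.69 + 6.55 + 60.2 = 458.28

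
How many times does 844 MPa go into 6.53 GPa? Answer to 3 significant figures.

7.74

(6.53 × 10^9) / (844 × 10^6) = 0.007737 × 10^3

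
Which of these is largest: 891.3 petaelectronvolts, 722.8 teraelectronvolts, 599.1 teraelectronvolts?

891.3 petaelectronvolts

891.3 petaelectronvolts = 891300000000000000 electronvolts
722.8 teraelectronvolts = 722800000000000 electronvolts
599.1 teraelectronvolts = 599100000000000 electronvolts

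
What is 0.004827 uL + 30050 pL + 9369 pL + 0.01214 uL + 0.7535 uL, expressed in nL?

In nL:
  0.004827 uL = 0.004827e3 nL = 4.827
  30050 pL = 30050e-3 nL = 30.05
  9369 pL = 9369e-3 nL = 9.369
  0.01214 uL = 0.01214e3 nL = 12.14
  0.7535 uL = 0.7535e3 nL = 753.5
Sum: 4.827 + 30.05 + 9.369 + 12.14 + 753.5 = 809.886

809.886 nL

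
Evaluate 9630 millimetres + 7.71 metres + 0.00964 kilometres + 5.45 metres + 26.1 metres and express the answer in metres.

58.53 metres

In metres:
  9630 millimetres = 9630 × 10⁻³ metres = 9.63
  7.71 metres → 7.71
  0.00964 kilometres = 0.00964 × 10³ metres = 9.64
  5.45 metres → 5.45
  26.1 metres → 26.1
Sum: 9.63 + 7.71 + 9.64 + 5.45 + 26.1 = 58.53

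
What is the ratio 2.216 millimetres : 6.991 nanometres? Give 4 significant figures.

(2.216 × 10^-3) / (6.991 × 10^-9) = 0.31698 × 10^6

317000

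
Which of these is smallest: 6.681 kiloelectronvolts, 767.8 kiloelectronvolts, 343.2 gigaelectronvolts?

6.681 kiloelectronvolts = 6681 electronvolts
767.8 kiloelectronvolts = 767800 electronvolts
343.2 gigaelectronvolts = 343200000000 electronvolts

6.681 kiloelectronvolts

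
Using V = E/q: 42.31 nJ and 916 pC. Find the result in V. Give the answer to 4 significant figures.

(42.31e-9) / (916e-12) = 0.04619e3 V

46.19 V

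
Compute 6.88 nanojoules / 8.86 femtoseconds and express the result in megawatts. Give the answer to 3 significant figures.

(6.88 × 10⁻⁹) / (8.86 × 10⁻¹⁵) = 0.77652 × 10⁶ W

0.777 megawatts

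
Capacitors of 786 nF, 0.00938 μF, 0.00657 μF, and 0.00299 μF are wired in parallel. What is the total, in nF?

In nF:
  786 nF → 786
  0.00938 μF = 0.00938 × 10³ nF = 9.38
  0.00657 μF = 0.00657 × 10³ nF = 6.57
  0.00299 μF = 0.00299 × 10³ nF = 2.99
Sum: 786 + 9.38 + 6.57 + 2.99 = 804.94

804.94 nF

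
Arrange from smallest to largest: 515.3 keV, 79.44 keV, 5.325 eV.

5.325 eV < 79.44 keV < 515.3 keV

515.3 keV = 515300 eV
79.44 keV = 79440 eV
5.325 eV = 5.325 eV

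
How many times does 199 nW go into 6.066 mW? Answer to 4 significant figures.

30480

(6.066 × 10⁻³) / (199 × 10⁻⁹) = 0.030482 × 10⁶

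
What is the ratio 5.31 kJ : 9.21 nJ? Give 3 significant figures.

577000000000

(5.31 × 10^3) / (9.21 × 10^-9) = 0.5765 × 10^12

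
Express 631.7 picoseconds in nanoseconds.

pico = 10^-12, nano = 10^-9; factor is 10^-3.
631.7 × 10^-3 = 0.6317

0.6317 nanoseconds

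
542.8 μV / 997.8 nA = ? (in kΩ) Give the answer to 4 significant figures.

(542.8 × 10⁻⁶) / (997.8 × 10⁻⁹) = 0.543997 × 10³ Ω

0.5440 kΩ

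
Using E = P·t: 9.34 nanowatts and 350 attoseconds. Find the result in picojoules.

0.000000000003269 picojoules

9.34e-9 × 350e-18 = 3269e-27 J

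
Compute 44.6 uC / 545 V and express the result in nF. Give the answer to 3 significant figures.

(44.6 × 10⁻⁶) / (545) = 0.081835 × 10⁻⁶ F

81.8 nF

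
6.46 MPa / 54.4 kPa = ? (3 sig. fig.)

119

(6.46 × 10⁶) / (54.4 × 10³) = 0.1188 × 10³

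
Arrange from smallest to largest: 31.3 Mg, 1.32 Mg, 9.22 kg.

31.3 Mg = 31300000 g
1.32 Mg = 1320000 g
9.22 kg = 9220 g

9.22 kg < 1.32 Mg < 31.3 Mg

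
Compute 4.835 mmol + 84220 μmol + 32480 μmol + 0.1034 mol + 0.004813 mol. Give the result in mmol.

In mmol:
  4.835 mmol → 4.835
  84220 μmol = 84220 × 10^-3 mmol = 84.22
  32480 μmol = 32480 × 10^-3 mmol = 32.48
  0.1034 mol = 0.1034 × 10^3 mmol = 103.4
  0.004813 mol = 0.004813 × 10^3 mmol = 4.813
Sum: 4.835 + 84.22 + 32.48 + 103.4 + 4.813 = 229.748

229.748 mmol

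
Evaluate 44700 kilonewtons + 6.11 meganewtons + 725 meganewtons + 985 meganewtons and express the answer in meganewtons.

In meganewtons:
  44700 kilonewtons = 44700e-3 meganewtons = 44.7
  6.11 meganewtons → 6.11
  725 meganewtons → 725
  985 meganewtons → 985
Sum: 44.7 + 6.11 + 725 + 985 = 1760.81

1760.81 meganewtons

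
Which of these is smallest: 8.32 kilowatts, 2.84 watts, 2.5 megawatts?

8.32 kilowatts = 8320 watts
2.84 watts = 2.84 watts
2.5 megawatts = 2500000 watts

2.84 watts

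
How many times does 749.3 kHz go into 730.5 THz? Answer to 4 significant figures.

974900000

(730.5 × 10¹²) / (749.3 × 10³) = 0.97491 × 10⁹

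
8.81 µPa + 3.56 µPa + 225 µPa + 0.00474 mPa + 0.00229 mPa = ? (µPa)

In µPa:
  8.81 µPa → 8.81
  3.56 µPa → 3.56
  225 µPa → 225
  0.00474 mPa = 0.00474e3 µPa = 4.74
  0.00229 mPa = 0.00229e3 µPa = 2.29
Sum: 8.81 + 3.56 + 225 + 4.74 + 2.29 = 244.4

244.4 µPa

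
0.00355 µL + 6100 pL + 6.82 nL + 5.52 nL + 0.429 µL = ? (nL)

In nL:
  0.00355 µL = 0.00355 × 10³ nL = 3.55
  6100 pL = 6100 × 10⁻³ nL = 6.1
  6.82 nL → 6.82
  5.52 nL → 5.52
  0.429 µL = 0.429 × 10³ nL = 429
Sum: 3.55 + 6.1 + 6.82 + 5.52 + 429 = 450.99

450.99 nL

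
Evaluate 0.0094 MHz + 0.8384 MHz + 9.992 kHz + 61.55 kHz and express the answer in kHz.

919.342 kHz

In kHz:
  0.0094 MHz = 0.0094e3 kHz = 9.4
  0.8384 MHz = 0.8384e3 kHz = 838.4
  9.992 kHz → 9.992
  61.55 kHz → 61.55
Sum: 9.4 + 838.4 + 9.992 + 61.55 = 919.342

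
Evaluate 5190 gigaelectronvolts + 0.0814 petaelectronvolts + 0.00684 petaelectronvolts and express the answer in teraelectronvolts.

93.43 teraelectronvolts

In teraelectronvolts:
  5190 gigaelectronvolts = 5190 × 10⁻³ teraelectronvolts = 5.19
  0.0814 petaelectronvolts = 0.0814 × 10³ teraelectronvolts = 81.4
  0.00684 petaelectronvolts = 0.00684 × 10³ teraelectronvolts = 6.84
Sum: 5.19 + 81.4 + 6.84 = 93.43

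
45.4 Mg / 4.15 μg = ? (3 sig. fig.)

(45.4 × 10^6) / (4.15 × 10^-6) = 10.94 × 10^12

10900000000000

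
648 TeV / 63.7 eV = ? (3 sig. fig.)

(648 × 10¹²) / (63.7) = 10.17 × 10¹²

10200000000000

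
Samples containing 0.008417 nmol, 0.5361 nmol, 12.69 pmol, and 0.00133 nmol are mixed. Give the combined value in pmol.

In pmol:
  0.008417 nmol = 0.008417 × 10³ pmol = 8.417
  0.5361 nmol = 0.5361 × 10³ pmol = 536.1
  12.69 pmol → 12.69
  0.00133 nmol = 0.00133 × 10³ pmol = 1.33
Sum: 8.417 + 536.1 + 12.69 + 1.33 = 558.537

558.537 pmol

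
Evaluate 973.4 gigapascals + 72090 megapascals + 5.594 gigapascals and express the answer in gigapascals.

In gigapascals:
  973.4 gigapascals → 973.4
  72090 megapascals = 72090e-3 gigapascals = 72.09
  5.594 gigapascals → 5.594
Sum: 973.4 + 72.09 + 5.594 = 1051.084

1051.084 gigapascals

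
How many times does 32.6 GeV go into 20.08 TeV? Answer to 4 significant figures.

616.0

(20.08 × 10^12) / (32.6 × 10^9) = 0.61595 × 10^3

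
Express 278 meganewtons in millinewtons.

278000000000 millinewtons

mega = 1e6, milli = 1e-3; factor is 1e9.
278 × 1e9 = 278000000000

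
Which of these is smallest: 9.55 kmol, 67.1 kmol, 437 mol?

437 mol

9.55 kmol = 9550 mol
67.1 kmol = 67100 mol
437 mol = 437 mol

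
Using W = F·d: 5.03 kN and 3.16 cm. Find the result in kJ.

0.158948 kJ

5.03 × 10³ × 3.16 × 10⁻² = 15.8948 × 10¹ J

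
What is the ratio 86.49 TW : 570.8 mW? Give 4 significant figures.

151500000000000

(86.49 × 10¹²) / (570.8 × 10⁻³) = 0.15152 × 10¹⁵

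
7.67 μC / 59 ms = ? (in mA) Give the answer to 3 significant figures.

(7.67e-6) / (59e-3) = 0.13e-3 A

0.130 mA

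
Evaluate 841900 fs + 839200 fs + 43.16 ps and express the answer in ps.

In ps:
  841900 fs = 841900 × 10^-3 ps = 841.9
  839200 fs = 839200 × 10^-3 ps = 839.2
  43.16 ps → 43.16
Sum: 841.9 + 839.2 + 43.16 = 1724.26

1724.26 ps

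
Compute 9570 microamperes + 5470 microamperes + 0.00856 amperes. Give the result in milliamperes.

23.6 milliamperes

In milliamperes:
  9570 microamperes = 9570e-3 milliamperes = 9.57
  5470 microamperes = 5470e-3 milliamperes = 5.47
  0.00856 amperes = 0.00856e3 milliamperes = 8.56
Sum: 9.57 + 5.47 + 8.56 = 23.6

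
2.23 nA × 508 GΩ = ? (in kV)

2.23e-9 × 508e9 = 1132.84 V

1.13284 kV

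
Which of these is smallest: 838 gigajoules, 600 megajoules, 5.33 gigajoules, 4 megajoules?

4 megajoules

838 gigajoules = 838000000000 joules
600 megajoules = 600000000 joules
5.33 gigajoules = 5330000000 joules
4 megajoules = 4000000 joules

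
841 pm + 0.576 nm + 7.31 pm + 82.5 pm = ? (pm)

In pm:
  841 pm → 841
  0.576 nm = 0.576 × 10³ pm = 576
  7.31 pm → 7.31
  82.5 pm → 82.5
Sum: 841 + 576 + 7.31 + 82.5 = 1506.81

1506.81 pm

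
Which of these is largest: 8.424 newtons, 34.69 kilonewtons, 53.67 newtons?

34.69 kilonewtons

8.424 newtons = 8.424 newtons
34.69 kilonewtons = 34690 newtons
53.67 newtons = 53.67 newtons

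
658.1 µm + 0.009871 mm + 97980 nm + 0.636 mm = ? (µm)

1401.951 µm

In µm:
  658.1 µm → 658.1
  0.009871 mm = 0.009871 × 10³ µm = 9.871
  97980 nm = 97980 × 10⁻³ µm = 97.98
  0.636 mm = 0.636 × 10³ µm = 636
Sum: 658.1 + 9.871 + 97.98 + 636 = 1401.951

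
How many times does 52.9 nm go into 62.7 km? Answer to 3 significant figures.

(62.7 × 10^3) / (52.9 × 10^-9) = 1.185 × 10^12

1190000000000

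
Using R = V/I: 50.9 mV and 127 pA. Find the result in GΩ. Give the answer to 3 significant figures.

0.401 GΩ

(50.9 × 10⁻³) / (127 × 10⁻¹²) = 0.40079 × 10⁹ Ω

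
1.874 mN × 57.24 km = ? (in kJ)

1.874 × 10⁻³ × 57.24 × 10³ = 107.26776 J

0.10726776 kJ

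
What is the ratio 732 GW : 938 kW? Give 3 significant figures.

(732 × 10⁹) / (938 × 10³) = 0.7804 × 10⁶

780000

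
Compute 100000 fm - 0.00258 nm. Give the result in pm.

97.42 pm

In pm:
  100000 fm = 100000 × 10^-3 pm = 100
  0.00258 nm = 0.00258 × 10^3 pm = 2.58
Difference: 100 - 2.58 = 97.42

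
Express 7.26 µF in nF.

7260 nF

micro = 10⁻⁶, nano = 10⁻⁹; factor is 10³.
7.26 × 10³ = 7260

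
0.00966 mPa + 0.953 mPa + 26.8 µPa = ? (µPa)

989.46 µPa

In µPa:
  0.00966 mPa = 0.00966 × 10³ µPa = 9.66
  0.953 mPa = 0.953 × 10³ µPa = 953
  26.8 µPa → 26.8
Sum: 9.66 + 953 + 26.8 = 989.46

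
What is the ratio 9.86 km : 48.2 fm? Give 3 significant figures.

(9.86 × 10³) / (48.2 × 10⁻¹⁵) = 0.2046 × 10¹⁸

205000000000000000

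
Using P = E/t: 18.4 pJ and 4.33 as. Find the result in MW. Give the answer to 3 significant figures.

(18.4 × 10^-12) / (4.33 × 10^-18) = 4.2494 × 10^6 W

4.25 MW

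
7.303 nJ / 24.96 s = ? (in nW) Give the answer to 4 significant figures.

0.2926 nW

(7.303 × 10⁻⁹) / (24.96) = 0.292588 × 10⁻⁹ W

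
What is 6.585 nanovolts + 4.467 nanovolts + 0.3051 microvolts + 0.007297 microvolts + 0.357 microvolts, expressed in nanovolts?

680.449 nanovolts

In nanovolts:
  6.585 nanovolts → 6.585
  4.467 nanovolts → 4.467
  0.3051 microvolts = 0.3051 × 10^3 nanovolts = 305.1
  0.007297 microvolts = 0.007297 × 10^3 nanovolts = 7.297
  0.357 microvolts = 0.357 × 10^3 nanovolts = 357
Sum: 6.585 + 4.467 + 305.1 + 7.297 + 357 = 680.449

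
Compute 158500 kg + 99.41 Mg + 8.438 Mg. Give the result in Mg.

266.348 Mg

In Mg:
  158500 kg = 158500e-3 Mg = 158.5
  99.41 Mg → 99.41
  8.438 Mg → 8.438
Sum: 158.5 + 99.41 + 8.438 = 266.348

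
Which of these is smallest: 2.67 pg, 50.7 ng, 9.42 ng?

2.67 pg = 0.00000000000267 g
50.7 ng = 0.0000000507 g
9.42 ng = 0.00000000942 g

2.67 pg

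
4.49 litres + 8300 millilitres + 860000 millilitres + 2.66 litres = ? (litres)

In litres:
  4.49 litres → 4.49
  8300 millilitres = 8300 × 10⁻³ litres = 8.3
  860000 millilitres = 860000 × 10⁻³ litres = 860
  2.66 litres → 2.66
Sum: 4.49 + 8.3 + 860 + 2.66 = 875.45

875.45 litres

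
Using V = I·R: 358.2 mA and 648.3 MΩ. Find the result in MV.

232.22106 MV

358.2 × 10^-3 × 648.3 × 10^6 = 232221.06 × 10^3 V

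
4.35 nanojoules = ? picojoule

nano = 10^-9, pico = 10^-12; factor is 10^3.
4.35 × 10^3 = 4350

4350 picojoules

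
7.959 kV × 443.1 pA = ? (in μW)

3.5266329 μW

7.959 × 10³ × 443.1 × 10⁻¹² = 3526.6329 × 10⁻⁹ W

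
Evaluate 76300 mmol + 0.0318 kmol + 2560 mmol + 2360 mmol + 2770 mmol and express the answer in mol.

115.79 mol

In mol:
  76300 mmol = 76300 × 10⁻³ mol = 76.3
  0.0318 kmol = 0.0318 × 10³ mol = 31.8
  2560 mmol = 2560 × 10⁻³ mol = 2.56
  2360 mmol = 2360 × 10⁻³ mol = 2.36
  2770 mmol = 2770 × 10⁻³ mol = 2.77
Sum: 76.3 + 31.8 + 2.56 + 2.36 + 2.77 = 115.79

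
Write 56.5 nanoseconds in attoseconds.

nano = 10^-9, atto = 10^-18; factor is 10^9.
56.5 × 10^9 = 56500000000

56500000000 attoseconds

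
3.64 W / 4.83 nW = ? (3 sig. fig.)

754000000

(3.64) / (4.83 × 10^-9) = 0.7536 × 10^9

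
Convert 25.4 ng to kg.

0.0000000000254 kg

nano = 1e-9, kilo = 1e3; factor is 1e-12.
25.4 × 1e-12 = 0.0000000000254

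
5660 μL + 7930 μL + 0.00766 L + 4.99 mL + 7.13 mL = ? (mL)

33.37 mL

In mL:
  5660 μL = 5660 × 10^-3 mL = 5.66
  7930 μL = 7930 × 10^-3 mL = 7.93
  0.00766 L = 0.00766 × 10^3 mL = 7.66
  4.99 mL → 4.99
  7.13 mL → 7.13
Sum: 5.66 + 7.93 + 7.66 + 4.99 + 7.13 = 33.37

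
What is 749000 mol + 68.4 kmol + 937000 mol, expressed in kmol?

In kmol:
  749000 mol = 749000e-3 kmol = 749
  68.4 kmol → 68.4
  937000 mol = 937000e-3 kmol = 937
Sum: 749 + 68.4 + 937 = 1754.4

1754.4 kmol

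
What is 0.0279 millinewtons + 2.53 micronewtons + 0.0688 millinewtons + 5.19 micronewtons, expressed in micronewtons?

104.42 micronewtons

In micronewtons:
  0.0279 millinewtons = 0.0279e3 micronewtons = 27.9
  2.53 micronewtons → 2.53
  0.0688 millinewtons = 0.0688e3 micronewtons = 68.8
  5.19 micronewtons → 5.19
Sum: 27.9 + 2.53 + 68.8 + 5.19 = 104.42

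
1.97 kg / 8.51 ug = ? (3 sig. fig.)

231000000

(1.97 × 10³) / (8.51 × 10⁻⁶) = 0.2315 × 10⁹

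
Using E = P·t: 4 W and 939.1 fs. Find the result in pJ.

4 × 939.1 × 10^-15 = 3756.4 × 10^-15 J

3.7564 pJ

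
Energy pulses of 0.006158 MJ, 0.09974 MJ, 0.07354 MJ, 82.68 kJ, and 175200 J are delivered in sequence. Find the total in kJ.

In kJ:
  0.006158 MJ = 0.006158 × 10³ kJ = 6.158
  0.09974 MJ = 0.09974 × 10³ kJ = 99.74
  0.07354 MJ = 0.07354 × 10³ kJ = 73.54
  82.68 kJ → 82.68
  175200 J = 175200 × 10⁻³ kJ = 175.2
Sum: 6.158 + 99.74 + 73.54 + 82.68 + 175.2 = 437.318

437.318 kJ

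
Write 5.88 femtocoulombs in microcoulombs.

femto = 10^-15, micro = 10^-6; factor is 10^-9.
5.88 × 10^-9 = 0.00000000588

0.00000000588 microcoulombs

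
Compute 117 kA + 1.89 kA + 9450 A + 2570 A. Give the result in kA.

130.91 kA

In kA:
  117 kA → 117
  1.89 kA → 1.89
  9450 A = 9450 × 10⁻³ kA = 9.45
  2570 A = 2570 × 10⁻³ kA = 2.57
Sum: 117 + 1.89 + 9.45 + 2.57 = 130.91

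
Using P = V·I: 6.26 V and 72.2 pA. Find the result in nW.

0.451972 nW

6.26 × 72.2e-12 = 451.972e-12 W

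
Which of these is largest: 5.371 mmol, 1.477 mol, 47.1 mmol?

1.477 mol

5.371 mmol = 0.005371 mol
1.477 mol = 1.477 mol
47.1 mmol = 0.0471 mol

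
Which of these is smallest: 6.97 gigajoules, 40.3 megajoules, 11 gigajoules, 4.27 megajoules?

6.97 gigajoules = 6970000000 joules
40.3 megajoules = 40300000 joules
11 gigajoules = 11000000000 joules
4.27 megajoules = 4270000 joules

4.27 megajoules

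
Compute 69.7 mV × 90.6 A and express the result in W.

6.31482 W

69.7 × 10⁻³ × 90.6 = 6314.82 × 10⁻³ W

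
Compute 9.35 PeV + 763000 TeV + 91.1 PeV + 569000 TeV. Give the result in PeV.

In PeV:
  9.35 PeV → 9.35
  763000 TeV = 763000 × 10⁻³ PeV = 763
  91.1 PeV → 91.1
  569000 TeV = 569000 × 10⁻³ PeV = 569
Sum: 9.35 + 763 + 91.1 + 569 = 1432.45

1432.45 PeV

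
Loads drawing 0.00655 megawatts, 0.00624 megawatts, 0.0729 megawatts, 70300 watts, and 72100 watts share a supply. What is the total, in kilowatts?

In kilowatts:
  0.00655 megawatts = 0.00655 × 10^3 kilowatts = 6.55
  0.00624 megawatts = 0.00624 × 10^3 kilowatts = 6.24
  0.0729 megawatts = 0.0729 × 10^3 kilowatts = 72.9
  70300 watts = 70300 × 10^-3 kilowatts = 70.3
  72100 watts = 72100 × 10^-3 kilowatts = 72.1
Sum: 6.55 + 6.24 + 72.9 + 70.3 + 72.1 = 228.09

228.09 kilowatts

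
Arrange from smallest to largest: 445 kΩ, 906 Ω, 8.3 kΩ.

445 kΩ = 445000 Ω
906 Ω = 906 Ω
8.3 kΩ = 8300 Ω

906 Ω < 8.3 kΩ < 445 kΩ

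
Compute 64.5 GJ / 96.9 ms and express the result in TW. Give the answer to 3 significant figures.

(64.5 × 10^9) / (96.9 × 10^-3) = 0.66563 × 10^12 W

0.666 TW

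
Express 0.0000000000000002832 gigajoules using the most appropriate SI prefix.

= 283.2 × 10^-9 joules; 10^-9 is nano.

283.2 nanojoules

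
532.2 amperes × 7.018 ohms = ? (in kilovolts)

532.2 × 7.018 = 3734.9796 V

3.7349796 kilovolts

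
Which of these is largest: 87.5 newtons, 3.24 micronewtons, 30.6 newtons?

87.5 newtons = 87.5 newtons
3.24 micronewtons = 0.00000324 newtons
30.6 newtons = 30.6 newtons

87.5 newtons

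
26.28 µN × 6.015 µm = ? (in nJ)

0.1580742 nJ

26.28 × 10⁻⁶ × 6.015 × 10⁻⁶ = 158.0742 × 10⁻¹² J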